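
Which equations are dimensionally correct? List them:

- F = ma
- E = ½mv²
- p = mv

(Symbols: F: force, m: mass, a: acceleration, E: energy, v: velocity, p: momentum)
Dimensionally correct: F = ma, E = ½mv², p = mv
Dimensionally incorrect: none
Ordered (correct first, then incorrect): F = ma, E = ½mv², p = mv

- F = ma: LHS [L M T^-2], RHS [L M T^-2] → correct ✓
- E = ½mv²: LHS [L^2 M T^-2], RHS [L^2 M T^-2] → correct ✓
- p = mv: LHS [L M T^-1], RHS [L M T^-1] → correct ✓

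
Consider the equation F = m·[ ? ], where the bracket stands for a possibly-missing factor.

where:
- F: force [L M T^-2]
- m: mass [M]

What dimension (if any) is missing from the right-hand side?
[L T^-2] — acceleration (e.g. a)

F has dimensions [L M T^-2]; m has dimensions [M].
The bracketed factor must supply [L M T^-2] / [M] = [L T^-2].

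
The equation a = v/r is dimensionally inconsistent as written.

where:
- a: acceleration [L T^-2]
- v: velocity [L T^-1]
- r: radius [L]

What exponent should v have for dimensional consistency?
The exponent of v should be 2: a = v^2/r

The LHS a has dimensions [L T^-2]; v has dimensions [L T^-1].
As written, the RHS v/r (exponent 1 on v) has dimensions [T^-1], which does not match.
With exponent 2, the RHS v^2/r has dimensions [L T^-2], matching the LHS.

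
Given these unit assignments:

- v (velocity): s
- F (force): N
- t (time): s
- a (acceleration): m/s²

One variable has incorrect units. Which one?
v

The variable v (velocity) should have units m/s, not s.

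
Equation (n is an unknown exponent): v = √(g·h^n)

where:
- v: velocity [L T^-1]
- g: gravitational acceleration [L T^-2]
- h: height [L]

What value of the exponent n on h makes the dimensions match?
n = 1

v has dimensions [L T^-1]; h has dimensions [L].
With n = 1: √(g·h^1) has dimensions [L T^-1], matching the LHS ✓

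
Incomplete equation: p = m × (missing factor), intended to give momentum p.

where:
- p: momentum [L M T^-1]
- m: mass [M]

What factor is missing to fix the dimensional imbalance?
v (velocity), dimensions [L T^-1]

p has dimensions [L M T^-1] and m has dimensions [M].
The missing factor must have dimensions [L M T^-1] / [M] = [L T^-1], i.e. velocity (v).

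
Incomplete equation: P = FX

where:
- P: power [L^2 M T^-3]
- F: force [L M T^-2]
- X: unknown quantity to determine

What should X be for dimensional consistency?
X = v (velocity), dimensions [L T^-1]

P has dimensions [L^2 M T^-3]; the rest of the RHS (F) has dimensions [L M T^-2].
So X must have dimensions [L T^-1] — X = v (velocity).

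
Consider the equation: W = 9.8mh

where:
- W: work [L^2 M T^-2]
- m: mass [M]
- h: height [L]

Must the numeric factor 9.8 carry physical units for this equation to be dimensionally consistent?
Yes

W has dimensions [L^2 M T^-2], while mh alone has dimensions [L M]. For the equation to balance, the factor 9.8 must carry dimensions [L T^-2] — it is a dimensional constant (a numerical value of a physical quantity with its units suppressed), not a pure number.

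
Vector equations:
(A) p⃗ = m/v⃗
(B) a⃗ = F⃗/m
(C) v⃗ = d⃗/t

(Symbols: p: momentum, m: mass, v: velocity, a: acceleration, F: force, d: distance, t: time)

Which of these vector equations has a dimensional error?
(A) p⃗ = m/v⃗

(A) p⃗ = m/v⃗: LHS [L M T^-1], RHS [L^-1 M T] ✗ — momentum is mass times velocity; should be mv⃗ (and division by a vector is undefined)
(B) a⃗ = F⃗/m: LHS [L T^-2], RHS [L T^-2] ✓ — force (vector) divided by mass (scalar)
(C) v⃗ = d⃗/t: LHS [L T^-1], RHS [L T^-1] ✓ — displacement (vector) divided by time (scalar)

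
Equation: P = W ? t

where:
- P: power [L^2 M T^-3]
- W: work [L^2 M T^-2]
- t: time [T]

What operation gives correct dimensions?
division (÷): P = W ÷ t

P [L^2 M T^-3]; W [L^2 M T^-2]; t [T].
W × t → [L^2 M T^-1] ✗
W ÷ t → [L^2 M T^-3] ✓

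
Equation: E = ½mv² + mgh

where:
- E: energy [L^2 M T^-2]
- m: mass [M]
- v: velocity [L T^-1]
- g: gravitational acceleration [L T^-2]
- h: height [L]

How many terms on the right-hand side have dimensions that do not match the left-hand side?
0

LHS E: [L^2 M T^-2]
- ½mv²: [L^2 M T^-2] ✓
- mgh: [L^2 M T^-2] ✓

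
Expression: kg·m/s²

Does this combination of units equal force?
Yes

The expression kg·m/s² has dimensions [L M T^-2], which is exactly force [L M T^-2].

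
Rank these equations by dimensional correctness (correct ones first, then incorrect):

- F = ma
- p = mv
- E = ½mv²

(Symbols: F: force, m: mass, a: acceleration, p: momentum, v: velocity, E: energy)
Dimensionally correct: F = ma, p = mv, E = ½mv²
Dimensionally incorrect: none
Ordered (correct first, then incorrect): F = ma, p = mv, E = ½mv²

- F = ma: LHS [L M T^-2], RHS [L M T^-2] → correct ✓
- p = mv: LHS [L M T^-1], RHS [L M T^-1] → correct ✓
- E = ½mv²: LHS [L^2 M T^-2], RHS [L^2 M T^-2] → correct ✓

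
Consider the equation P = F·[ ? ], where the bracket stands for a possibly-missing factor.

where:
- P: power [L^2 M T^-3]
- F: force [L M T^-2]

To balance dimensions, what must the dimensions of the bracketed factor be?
[L T^-1] — velocity (e.g. v)

P has dimensions [L^2 M T^-3]; F has dimensions [L M T^-2].
The bracketed factor must supply [L^2 M T^-3] / [L M T^-2] = [L T^-1].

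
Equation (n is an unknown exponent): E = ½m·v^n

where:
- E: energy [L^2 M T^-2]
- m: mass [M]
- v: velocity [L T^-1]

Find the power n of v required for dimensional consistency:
n = 2

E has dimensions [L^2 M T^-2]; v has dimensions [L T^-1].
The rest of the RHS has dimensions [M], so v^n must supply [L^2 T^-2].
With n = 2: ½m·v^2 has dimensions [L^2 M T^-2], matching the LHS ✓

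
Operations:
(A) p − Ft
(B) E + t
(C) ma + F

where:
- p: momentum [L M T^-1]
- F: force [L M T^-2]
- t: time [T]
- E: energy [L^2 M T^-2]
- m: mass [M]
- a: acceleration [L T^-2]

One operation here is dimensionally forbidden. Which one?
(B) E + t

(A) p − Ft: p [L M T^-1] and Ft [L M T^-1] — same dimensions ✓
(B) E + t: E [L^2 M T^-2] and t [T] — different dimensions cannot be added/subtracted ✗
(C) ma + F: ma [L M T^-2] and F [L M T^-2] — same dimensions ✓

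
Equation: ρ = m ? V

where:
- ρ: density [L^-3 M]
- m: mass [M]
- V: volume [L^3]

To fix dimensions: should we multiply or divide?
division (÷): ρ = m ÷ V

ρ [L^-3 M]; m [M]; V [L^3].
m × V → [L^3 M] ✗
m ÷ V → [L^-3 M] ✓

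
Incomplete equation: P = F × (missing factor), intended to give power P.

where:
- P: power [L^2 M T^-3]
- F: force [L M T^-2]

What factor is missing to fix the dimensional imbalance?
v (velocity), dimensions [L T^-1]

P has dimensions [L^2 M T^-3] and F has dimensions [L M T^-2].
The missing factor must have dimensions [L^2 M T^-3] / [L M T^-2] = [L T^-1], i.e. velocity (v).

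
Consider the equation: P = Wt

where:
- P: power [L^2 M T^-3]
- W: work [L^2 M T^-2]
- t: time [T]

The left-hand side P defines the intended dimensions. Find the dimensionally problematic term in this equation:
The right-hand side term Wt

P has dimensions [L^2 M T^-3], but Wt has dimensions [L^2 M T^-1], so the term Wt is dimensionally wrong for P.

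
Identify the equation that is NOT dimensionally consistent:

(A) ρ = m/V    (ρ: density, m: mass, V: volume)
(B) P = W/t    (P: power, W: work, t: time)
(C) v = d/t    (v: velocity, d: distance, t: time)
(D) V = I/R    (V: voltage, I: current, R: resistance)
(D) V = I/R

The equation (D) V = I/R is dimensionally incorrect.

LHS (V): [I^-1 L^2 M T^-3]
RHS (I/R): [I^3 L^-2 M^-1 T^3] ✗

The dimensions do not match. The other three equations balance.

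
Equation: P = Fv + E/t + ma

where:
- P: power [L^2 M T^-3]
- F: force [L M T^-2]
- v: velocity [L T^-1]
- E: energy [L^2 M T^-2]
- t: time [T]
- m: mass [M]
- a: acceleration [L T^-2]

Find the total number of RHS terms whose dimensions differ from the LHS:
1

LHS P: [L^2 M T^-3]
- Fv: [L^2 M T^-3] ✓
- E/t: [L^2 M T^-3] ✓
- ma: [L M T^-2] ✗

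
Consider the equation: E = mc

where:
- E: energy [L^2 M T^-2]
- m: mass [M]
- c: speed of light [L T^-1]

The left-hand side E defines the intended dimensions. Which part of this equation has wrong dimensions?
The right-hand side term mc

E has dimensions [L^2 M T^-2], but mc has dimensions [L M T^-1], so the term mc is dimensionally wrong for E.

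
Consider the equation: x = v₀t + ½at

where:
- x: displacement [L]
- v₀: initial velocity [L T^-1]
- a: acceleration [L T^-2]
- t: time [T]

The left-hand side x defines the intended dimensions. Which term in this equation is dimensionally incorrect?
The term ½at

Checking each RHS term against the LHS:
- v₀t: [L] — matches x [L] ✓
- ½at: [L T^-1] — does NOT match x [L] ✗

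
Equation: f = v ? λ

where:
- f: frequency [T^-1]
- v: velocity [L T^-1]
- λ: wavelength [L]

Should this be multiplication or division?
division (÷): f = v ÷ λ

f [T^-1]; v [L T^-1]; λ [L].
v × λ → [L^2 T^-1] ✗
v ÷ λ → [T^-1] ✓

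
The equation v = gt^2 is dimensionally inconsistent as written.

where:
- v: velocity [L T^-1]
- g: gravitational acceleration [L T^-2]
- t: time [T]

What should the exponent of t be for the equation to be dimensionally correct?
The exponent of t should be 1: v = gt

The LHS v has dimensions [L T^-1]; t has dimensions [T].
As written, the RHS gt^2 (exponent 2 on t) has dimensions [L], which does not match.
With exponent 1, the RHS gt has dimensions [L T^-1], matching the LHS.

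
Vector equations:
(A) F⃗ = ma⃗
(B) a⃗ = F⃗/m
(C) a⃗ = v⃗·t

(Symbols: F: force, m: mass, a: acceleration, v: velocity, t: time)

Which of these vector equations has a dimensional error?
(C) a⃗ = v⃗·t

(A) F⃗ = ma⃗: LHS [L M T^-2], RHS [L M T^-2] ✓ — Force and acceleration are vectors, mass is a scalar
(B) a⃗ = F⃗/m: LHS [L T^-2], RHS [L T^-2] ✓ — force (vector) divided by mass (scalar)
(C) a⃗ = v⃗·t: LHS [L T^-2], RHS [L] ✗ — acceleration is velocity per time; should be v⃗/t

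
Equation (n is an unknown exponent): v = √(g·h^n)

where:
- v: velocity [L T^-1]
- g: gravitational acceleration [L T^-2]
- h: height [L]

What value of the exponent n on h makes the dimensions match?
n = 1

v has dimensions [L T^-1]; h has dimensions [L].
With n = 1: √(g·h^1) has dimensions [L T^-1], matching the LHS ✓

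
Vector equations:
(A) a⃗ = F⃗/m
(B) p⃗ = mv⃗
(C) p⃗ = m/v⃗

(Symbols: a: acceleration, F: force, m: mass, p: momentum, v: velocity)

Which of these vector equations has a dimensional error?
(C) p⃗ = m/v⃗

(A) a⃗ = F⃗/m: LHS [L T^-2], RHS [L T^-2] ✓ — force (vector) divided by mass (scalar)
(B) p⃗ = mv⃗: LHS [L M T^-1], RHS [L M T^-1] ✓ — mass (scalar) times velocity (vector)
(C) p⃗ = m/v⃗: LHS [L M T^-1], RHS [L^-1 M T] ✗ — momentum is mass times velocity; should be mv⃗ (and division by a vector is undefined)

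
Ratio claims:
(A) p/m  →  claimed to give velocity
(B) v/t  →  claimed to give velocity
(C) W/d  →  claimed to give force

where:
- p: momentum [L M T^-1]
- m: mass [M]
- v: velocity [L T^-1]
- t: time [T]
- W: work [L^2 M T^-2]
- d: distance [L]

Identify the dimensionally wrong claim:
(B) v/t does not give velocity

(A) p/m: [L T^-1] = velocity [L T^-1] ✓
(B) v/t: [L T^-2] ≠ velocity [L T^-1] ✗
(C) W/d: [L M T^-2] = force [L M T^-2] ✓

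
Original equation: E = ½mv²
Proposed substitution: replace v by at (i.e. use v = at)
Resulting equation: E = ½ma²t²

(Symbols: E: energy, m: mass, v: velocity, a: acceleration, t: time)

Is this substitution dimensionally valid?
Yes

[v] = [L T^-1] and [at] = [L T^-1]. These match, so the substitution replaces a quantity by one of the same dimensions and the result E = ½ma²t² has LHS [L^2 M T^-2] vs RHS [L^2 M T^-2] — still consistent.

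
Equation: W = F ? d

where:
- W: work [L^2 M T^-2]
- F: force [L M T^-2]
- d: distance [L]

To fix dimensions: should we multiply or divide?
multiplication (×): W = F × d

W [L^2 M T^-2]; F [L M T^-2]; d [L].
F × d → [L^2 M T^-2] ✓
F ÷ d → [M T^-2] ✗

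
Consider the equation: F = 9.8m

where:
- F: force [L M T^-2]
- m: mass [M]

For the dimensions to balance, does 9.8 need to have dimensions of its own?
Yes

F has dimensions [L M T^-2], while m alone has dimensions [M]. For the equation to balance, the factor 9.8 must carry dimensions [L T^-2] — it is a dimensional constant (a numerical value of a physical quantity with its units suppressed), not a pure number.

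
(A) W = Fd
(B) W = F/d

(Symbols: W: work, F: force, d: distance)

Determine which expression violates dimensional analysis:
(B)

(A) W = Fd: LHS [L^2 M T^-2], RHS [L^2 M T^-2] ✓
(B) W = F/d: LHS [L^2 M T^-2], RHS [M T^-2] ✗

Expression (B) W = F/d is dimensionally incorrect.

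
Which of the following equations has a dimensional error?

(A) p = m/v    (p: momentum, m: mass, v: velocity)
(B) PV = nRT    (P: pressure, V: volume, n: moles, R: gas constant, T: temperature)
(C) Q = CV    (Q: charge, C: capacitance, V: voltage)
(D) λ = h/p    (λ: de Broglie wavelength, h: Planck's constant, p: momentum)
(A) p = m/v

The equation (A) p = m/v is dimensionally incorrect.

LHS (p): [L M T^-1]
RHS (m/v): [L^-1 M T] ✗

The dimensions do not match. The other three equations balance.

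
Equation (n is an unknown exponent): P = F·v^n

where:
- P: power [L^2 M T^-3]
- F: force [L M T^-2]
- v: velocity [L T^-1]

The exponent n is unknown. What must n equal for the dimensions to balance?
n = 1

P has dimensions [L^2 M T^-3]; v has dimensions [L T^-1].
The rest of the RHS has dimensions [L M T^-2], so v^n must supply [L T^-1].
With n = 1: F·v^1 has dimensions [L^2 M T^-3], matching the LHS ✓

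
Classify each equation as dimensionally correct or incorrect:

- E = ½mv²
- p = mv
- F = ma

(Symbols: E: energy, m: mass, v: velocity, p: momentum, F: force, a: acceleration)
Dimensionally correct: E = ½mv², p = mv, F = ma
Dimensionally incorrect: none
Ordered (correct first, then incorrect): E = ½mv², p = mv, F = ma

- E = ½mv²: LHS [L^2 M T^-2], RHS [L^2 M T^-2] → correct ✓
- p = mv: LHS [L M T^-1], RHS [L M T^-1] → correct ✓
- F = ma: LHS [L M T^-2], RHS [L M T^-2] → correct ✓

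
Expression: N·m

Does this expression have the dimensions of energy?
Yes

The expression N·m has dimensions [L^2 M T^-2], which is exactly energy [L^2 M T^-2].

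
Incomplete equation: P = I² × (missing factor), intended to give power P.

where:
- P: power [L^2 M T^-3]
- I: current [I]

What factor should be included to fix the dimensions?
R (resistance), dimensions [I^-2 L^2 M T^-3]

P has dimensions [L^2 M T^-3] and I² has dimensions [I^2].
The missing factor must have dimensions [L^2 M T^-3] / [I^2] = [I^-2 L^2 M T^-3], i.e. resistance (R).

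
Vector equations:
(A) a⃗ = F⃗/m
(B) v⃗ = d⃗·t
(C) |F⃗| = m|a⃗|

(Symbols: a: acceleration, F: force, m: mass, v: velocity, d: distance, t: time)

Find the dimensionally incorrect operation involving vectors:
(B) v⃗ = d⃗·t

(A) a⃗ = F⃗/m: LHS [L T^-2], RHS [L T^-2] ✓ — force (vector) divided by mass (scalar)
(B) v⃗ = d⃗·t: LHS [L T^-1], RHS [L T] ✗ — velocity is displacement per time; should be d⃗/t
(C) |F⃗| = m|a⃗|: LHS [L M T^-2], RHS [L M T^-2] ✓ — magnitudes of vectors are scalars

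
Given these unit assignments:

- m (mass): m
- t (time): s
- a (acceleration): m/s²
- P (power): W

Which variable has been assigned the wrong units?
m

The variable m (mass) should have units kg, not m.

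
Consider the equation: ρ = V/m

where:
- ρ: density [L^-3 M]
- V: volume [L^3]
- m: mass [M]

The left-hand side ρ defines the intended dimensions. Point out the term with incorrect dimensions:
The right-hand side term V/m

ρ has dimensions [L^-3 M], but V/m has dimensions [L^3 M^-1], so the term V/m is dimensionally wrong for ρ.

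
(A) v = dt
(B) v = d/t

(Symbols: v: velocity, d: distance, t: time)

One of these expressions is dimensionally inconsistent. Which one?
(A)

(A) v = dt: LHS [L T^-1], RHS [L T] ✗
(B) v = d/t: LHS [L T^-1], RHS [L T^-1] ✓

Expression (A) v = dt is dimensionally incorrect.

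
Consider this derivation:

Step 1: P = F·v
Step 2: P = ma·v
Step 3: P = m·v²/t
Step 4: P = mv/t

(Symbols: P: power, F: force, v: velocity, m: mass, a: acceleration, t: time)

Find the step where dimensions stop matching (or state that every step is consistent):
Step 4

Step 1: P = F·v → LHS [L^2 M T^-3], RHS [L^2 M T^-3] ✓
Step 2: P = ma·v → LHS [L^2 M T^-3], RHS [L^2 M T^-3] ✓
Step 3: P = m·v²/t → LHS [L^2 M T^-3], RHS [L^2 M T^-3] ✓
Step 4: P = mv/t → LHS [L^2 M T^-3], RHS [L M T^-2] ✗

The first dimensional inconsistency appears in step 4: P = mv/t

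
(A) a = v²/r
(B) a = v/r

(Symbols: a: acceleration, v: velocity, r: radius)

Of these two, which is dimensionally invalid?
(B)

(A) a = v²/r: LHS [L T^-2], RHS [L T^-2] ✓
(B) a = v/r: LHS [L T^-2], RHS [T^-1] ✗

Expression (B) a = v/r is dimensionally incorrect.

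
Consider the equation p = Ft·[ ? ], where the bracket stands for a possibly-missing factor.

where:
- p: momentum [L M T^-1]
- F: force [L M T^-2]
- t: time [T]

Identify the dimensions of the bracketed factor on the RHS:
Nothing is missing — the bracketed factor must be dimensionless.

p has dimensions [L M T^-1] and Ft already has dimensions [L M T^-1], so p = Ft is dimensionally complete.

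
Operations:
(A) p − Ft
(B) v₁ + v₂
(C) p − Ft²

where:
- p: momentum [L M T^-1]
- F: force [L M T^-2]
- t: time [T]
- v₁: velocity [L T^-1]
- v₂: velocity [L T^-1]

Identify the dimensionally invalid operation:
(C) p − Ft²

(A) p − Ft: p [L M T^-1] and Ft [L M T^-1] — same dimensions ✓
(B) v₁ + v₂: v₁ [L T^-1] and v₂ [L T^-1] — same dimensions ✓
(C) p − Ft²: p [L M T^-1] and Ft² [L M] — different dimensions cannot be added/subtracted ✗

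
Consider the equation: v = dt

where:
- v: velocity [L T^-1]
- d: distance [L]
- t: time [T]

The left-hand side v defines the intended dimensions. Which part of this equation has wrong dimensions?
The right-hand side term dt

v has dimensions [L T^-1], but dt has dimensions [L T], so the term dt is dimensionally wrong for v.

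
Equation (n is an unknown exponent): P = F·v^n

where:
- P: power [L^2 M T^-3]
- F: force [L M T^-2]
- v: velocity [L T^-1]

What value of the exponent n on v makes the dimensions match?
n = 1

P has dimensions [L^2 M T^-3]; v has dimensions [L T^-1].
The rest of the RHS has dimensions [L M T^-2], so v^n must supply [L T^-1].
With n = 1: F·v^1 has dimensions [L^2 M T^-3], matching the LHS ✓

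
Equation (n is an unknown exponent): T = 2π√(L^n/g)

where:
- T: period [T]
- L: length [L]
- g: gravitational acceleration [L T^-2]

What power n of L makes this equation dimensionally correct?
n = 1

T has dimensions [T]; L has dimensions [L].
With n = 1: 2π√(L^1/g) has dimensions [T], matching the LHS ✓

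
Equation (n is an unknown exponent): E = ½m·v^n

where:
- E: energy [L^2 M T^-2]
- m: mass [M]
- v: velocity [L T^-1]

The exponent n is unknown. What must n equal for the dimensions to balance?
n = 2

E has dimensions [L^2 M T^-2]; v has dimensions [L T^-1].
The rest of the RHS has dimensions [M], so v^n must supply [L^2 T^-2].
With n = 2: ½m·v^2 has dimensions [L^2 M T^-2], matching the LHS ✓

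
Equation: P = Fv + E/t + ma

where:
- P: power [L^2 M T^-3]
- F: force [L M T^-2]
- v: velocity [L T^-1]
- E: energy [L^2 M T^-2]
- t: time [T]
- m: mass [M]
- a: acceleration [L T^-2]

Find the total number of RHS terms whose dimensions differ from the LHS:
1

LHS P: [L^2 M T^-3]
- Fv: [L^2 M T^-3] ✓
- E/t: [L^2 M T^-3] ✓
- ma: [L M T^-2] ✗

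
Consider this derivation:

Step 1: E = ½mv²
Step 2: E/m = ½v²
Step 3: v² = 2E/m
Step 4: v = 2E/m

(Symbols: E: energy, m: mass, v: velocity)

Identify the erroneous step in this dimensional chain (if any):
Step 4

Step 1: E = ½mv² → LHS [L^2 M T^-2], RHS [L^2 M T^-2] ✓
Step 2: E/m = ½v² → LHS [L^2 T^-2], RHS [L^2 T^-2] ✓
Step 3: v² = 2E/m → LHS [L^2 T^-2], RHS [L^2 T^-2] ✓
Step 4: v = 2E/m → LHS [L T^-1], RHS [L^2 T^-2] ✗

The first dimensional inconsistency appears in step 4: v = 2E/m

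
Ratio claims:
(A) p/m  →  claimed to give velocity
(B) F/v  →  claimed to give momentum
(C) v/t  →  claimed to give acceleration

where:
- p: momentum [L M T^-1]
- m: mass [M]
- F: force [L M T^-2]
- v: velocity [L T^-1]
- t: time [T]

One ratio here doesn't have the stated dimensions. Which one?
(B) F/v does not give momentum

(A) p/m: [L T^-1] = velocity [L T^-1] ✓
(B) F/v: [M T^-1] ≠ momentum [L M T^-1] ✗
(C) v/t: [L T^-2] = acceleration [L T^-2] ✓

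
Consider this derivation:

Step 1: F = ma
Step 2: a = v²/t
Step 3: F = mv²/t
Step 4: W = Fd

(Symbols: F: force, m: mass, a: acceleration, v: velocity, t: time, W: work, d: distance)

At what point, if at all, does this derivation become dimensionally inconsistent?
Step 2

Step 1: F = ma → LHS [L M T^-2], RHS [L M T^-2] ✓
Step 2: a = v²/t → LHS [L T^-2], RHS [L^2 T^-3] ✗

The first dimensional inconsistency appears in step 2: a = v²/t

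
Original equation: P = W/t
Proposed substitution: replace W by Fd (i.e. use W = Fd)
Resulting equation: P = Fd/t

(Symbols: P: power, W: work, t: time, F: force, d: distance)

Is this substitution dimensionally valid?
Yes

[W] = [L^2 M T^-2] and [Fd] = [L^2 M T^-2]. These match, so the substitution replaces a quantity by one of the same dimensions and the result P = Fd/t has LHS [L^2 M T^-3] vs RHS [L^2 M T^-3] — still consistent.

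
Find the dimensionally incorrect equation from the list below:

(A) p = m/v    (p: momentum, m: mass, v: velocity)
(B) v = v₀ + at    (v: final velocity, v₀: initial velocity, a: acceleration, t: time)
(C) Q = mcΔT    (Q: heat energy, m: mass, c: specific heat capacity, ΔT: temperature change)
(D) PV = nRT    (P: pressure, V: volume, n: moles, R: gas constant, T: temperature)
(A) p = m/v

The equation (A) p = m/v is dimensionally incorrect.

LHS (p): [L M T^-1]
RHS (m/v): [L^-1 M T] ✗

The dimensions do not match. The other three equations balance.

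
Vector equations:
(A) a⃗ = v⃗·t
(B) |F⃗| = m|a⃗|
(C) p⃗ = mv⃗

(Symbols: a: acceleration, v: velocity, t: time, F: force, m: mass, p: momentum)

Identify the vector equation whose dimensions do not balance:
(A) a⃗ = v⃗·t

(A) a⃗ = v⃗·t: LHS [L T^-2], RHS [L] ✗ — acceleration is velocity per time; should be v⃗/t
(B) |F⃗| = m|a⃗|: LHS [L M T^-2], RHS [L M T^-2] ✓ — magnitudes of vectors are scalars
(C) p⃗ = mv⃗: LHS [L M T^-1], RHS [L M T^-1] ✓ — mass (scalar) times velocity (vector)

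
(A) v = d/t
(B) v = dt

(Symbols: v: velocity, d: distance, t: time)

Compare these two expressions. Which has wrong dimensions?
(B)

(A) v = d/t: LHS [L T^-1], RHS [L T^-1] ✓
(B) v = dt: LHS [L T^-1], RHS [L T] ✗

Expression (B) v = dt is dimensionally incorrect.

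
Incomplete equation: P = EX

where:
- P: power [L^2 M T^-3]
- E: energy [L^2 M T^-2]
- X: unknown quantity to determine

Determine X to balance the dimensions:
X = f (inverse time / frequency (1/t)), dimensions [T^-1]

P has dimensions [L^2 M T^-3]; the rest of the RHS (E) has dimensions [L^2 M T^-2].
So X must have dimensions [T^-1] — X = f (inverse time / frequency (1/t)).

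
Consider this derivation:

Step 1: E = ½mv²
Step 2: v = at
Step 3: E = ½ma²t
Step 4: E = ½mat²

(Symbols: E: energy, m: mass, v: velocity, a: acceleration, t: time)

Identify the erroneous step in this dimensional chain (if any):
Step 3

Step 1: E = ½mv² → LHS [L^2 M T^-2], RHS [L^2 M T^-2] ✓
Step 2: v = at → LHS [L T^-1], RHS [L T^-1] ✓
Step 3: E = ½ma²t → LHS [L^2 M T^-2], RHS [L^2 M T^-3] ✗

The first dimensional inconsistency appears in step 3: E = ½ma²t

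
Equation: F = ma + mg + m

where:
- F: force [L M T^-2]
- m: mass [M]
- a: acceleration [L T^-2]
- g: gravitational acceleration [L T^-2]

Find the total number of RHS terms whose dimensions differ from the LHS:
1

LHS F: [L M T^-2]
- ma: [L M T^-2] ✓
- mg: [L M T^-2] ✓
- m: [M] ✗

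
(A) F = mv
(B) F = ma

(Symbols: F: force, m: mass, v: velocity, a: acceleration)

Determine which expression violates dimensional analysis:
(A)

(A) F = mv: LHS [L M T^-2], RHS [L M T^-1] ✗
(B) F = ma: LHS [L M T^-2], RHS [L M T^-2] ✓

Expression (A) F = mv is dimensionally incorrect.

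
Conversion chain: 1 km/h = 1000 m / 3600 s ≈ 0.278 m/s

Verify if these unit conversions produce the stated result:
The chain is correct (no errors).

Correct: 1 km = 1000 m, 1 h = 3600 s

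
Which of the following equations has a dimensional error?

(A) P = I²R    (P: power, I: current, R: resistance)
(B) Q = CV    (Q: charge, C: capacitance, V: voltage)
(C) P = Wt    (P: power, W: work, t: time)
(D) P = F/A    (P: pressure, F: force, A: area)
(C) P = Wt

The equation (C) P = Wt is dimensionally incorrect.

LHS (P): [L^2 M T^-3]
RHS (Wt): [L^2 M T^-1] ✗

The dimensions do not match. The other three equations balance.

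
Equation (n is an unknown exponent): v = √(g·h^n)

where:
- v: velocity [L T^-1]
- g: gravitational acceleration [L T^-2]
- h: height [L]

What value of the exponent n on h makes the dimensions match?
n = 1

v has dimensions [L T^-1]; h has dimensions [L].
With n = 1: √(g·h^1) has dimensions [L T^-1], matching the LHS ✓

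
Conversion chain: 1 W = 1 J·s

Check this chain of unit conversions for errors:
The chain is incorrect (it contains an error).

Incorrect: Watt is J/s, not J·s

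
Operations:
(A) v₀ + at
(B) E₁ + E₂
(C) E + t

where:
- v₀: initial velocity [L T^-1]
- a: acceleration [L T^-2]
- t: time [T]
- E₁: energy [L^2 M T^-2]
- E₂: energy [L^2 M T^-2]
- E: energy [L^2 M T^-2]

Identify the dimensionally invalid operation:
(C) E + t

(A) v₀ + at: v₀ [L T^-1] and at [L T^-1] — same dimensions ✓
(B) E₁ + E₂: E₁ [L^2 M T^-2] and E₂ [L^2 M T^-2] — same dimensions ✓
(C) E + t: E [L^2 M T^-2] and t [T] — different dimensions cannot be added/subtracted ✗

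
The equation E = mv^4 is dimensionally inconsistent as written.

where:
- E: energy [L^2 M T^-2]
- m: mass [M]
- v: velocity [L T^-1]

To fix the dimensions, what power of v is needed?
The exponent of v should be 2: E = mv^2

The LHS E has dimensions [L^2 M T^-2]; v has dimensions [L T^-1].
As written, the RHS mv^4 (exponent 4 on v) has dimensions [L^4 M T^-4], which does not match.
With exponent 2, the RHS mv^2 has dimensions [L^2 M T^-2], matching the LHS.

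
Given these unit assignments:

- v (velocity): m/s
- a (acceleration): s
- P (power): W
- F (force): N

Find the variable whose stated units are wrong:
a

The variable a (acceleration) should have units m/s², not s.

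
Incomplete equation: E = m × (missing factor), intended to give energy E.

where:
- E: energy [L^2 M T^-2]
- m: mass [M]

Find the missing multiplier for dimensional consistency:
v² (velocity squared), dimensions [L^2 T^-2]

E has dimensions [L^2 M T^-2] and m has dimensions [M].
The missing factor must have dimensions [L^2 M T^-2] / [M] = [L^2 T^-2], i.e. velocity squared (v²).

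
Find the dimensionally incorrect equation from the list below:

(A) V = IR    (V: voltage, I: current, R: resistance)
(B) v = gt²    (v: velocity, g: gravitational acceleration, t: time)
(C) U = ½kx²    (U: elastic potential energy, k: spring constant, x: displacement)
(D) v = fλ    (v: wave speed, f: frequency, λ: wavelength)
(B) v = gt²

The equation (B) v = gt² is dimensionally incorrect.

LHS (v): [L T^-1]
RHS (gt²): [L] ✗

The dimensions do not match. The other three equations balance.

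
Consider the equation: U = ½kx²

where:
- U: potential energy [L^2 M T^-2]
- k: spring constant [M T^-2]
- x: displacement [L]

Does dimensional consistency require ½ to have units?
No

U has dimensions [L^2 M T^-2] and kx² already has dimensions [L^2 M T^-2], so the equation balances without ½ contributing any dimensions. ½ is a pure (dimensionless) number; changing or removing it would not affect dimensional consistency.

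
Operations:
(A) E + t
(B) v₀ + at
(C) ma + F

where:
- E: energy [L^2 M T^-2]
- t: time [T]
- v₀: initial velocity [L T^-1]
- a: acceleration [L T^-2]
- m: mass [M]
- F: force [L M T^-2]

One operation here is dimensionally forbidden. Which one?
(A) E + t

(A) E + t: E [L^2 M T^-2] and t [T] — different dimensions cannot be added/subtracted ✗
(B) v₀ + at: v₀ [L T^-1] and at [L T^-1] — same dimensions ✓
(C) ma + F: ma [L M T^-2] and F [L M T^-2] — same dimensions ✓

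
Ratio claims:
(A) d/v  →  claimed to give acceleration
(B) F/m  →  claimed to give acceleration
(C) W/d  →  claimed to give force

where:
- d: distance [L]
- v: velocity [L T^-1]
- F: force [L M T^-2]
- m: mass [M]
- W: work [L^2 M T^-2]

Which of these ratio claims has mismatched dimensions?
(A) d/v does not give acceleration

(A) d/v: [T] ≠ acceleration [L T^-2] ✗
(B) F/m: [L T^-2] = acceleration [L T^-2] ✓
(C) W/d: [L M T^-2] = force [L M T^-2] ✓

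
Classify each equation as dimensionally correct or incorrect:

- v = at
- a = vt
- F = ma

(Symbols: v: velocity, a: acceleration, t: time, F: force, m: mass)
Dimensionally correct: v = at, F = ma
Dimensionally incorrect: a = vt
Ordered (correct first, then incorrect): v = at, F = ma, a = vt

- v = at: LHS [L T^-1], RHS [L T^-1] → correct ✓
- a = vt: LHS [L T^-2], RHS [L] → incorrect ✗
- F = ma: LHS [L M T^-2], RHS [L M T^-2] → correct ✓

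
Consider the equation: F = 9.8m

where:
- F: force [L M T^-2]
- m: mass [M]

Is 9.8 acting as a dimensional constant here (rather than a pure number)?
Yes

F has dimensions [L M T^-2], while m alone has dimensions [M]. For the equation to balance, the factor 9.8 must carry dimensions [L T^-2] — it is a dimensional constant (a numerical value of a physical quantity with its units suppressed), not a pure number.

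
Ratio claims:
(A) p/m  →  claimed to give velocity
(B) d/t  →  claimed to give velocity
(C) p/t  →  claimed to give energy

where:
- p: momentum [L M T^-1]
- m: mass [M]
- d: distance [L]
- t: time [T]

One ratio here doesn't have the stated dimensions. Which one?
(C) p/t does not give energy

(A) p/m: [L T^-1] = velocity [L T^-1] ✓
(B) d/t: [L T^-1] = velocity [L T^-1] ✓
(C) p/t: [L M T^-2] ≠ energy [L^2 M T^-2] ✗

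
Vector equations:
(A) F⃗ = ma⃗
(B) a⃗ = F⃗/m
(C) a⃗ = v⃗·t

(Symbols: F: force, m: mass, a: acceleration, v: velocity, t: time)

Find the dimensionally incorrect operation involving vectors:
(C) a⃗ = v⃗·t

(A) F⃗ = ma⃗: LHS [L M T^-2], RHS [L M T^-2] ✓ — Force and acceleration are vectors, mass is a scalar
(B) a⃗ = F⃗/m: LHS [L T^-2], RHS [L T^-2] ✓ — force (vector) divided by mass (scalar)
(C) a⃗ = v⃗·t: LHS [L T^-2], RHS [L] ✗ — acceleration is velocity per time; should be v⃗/t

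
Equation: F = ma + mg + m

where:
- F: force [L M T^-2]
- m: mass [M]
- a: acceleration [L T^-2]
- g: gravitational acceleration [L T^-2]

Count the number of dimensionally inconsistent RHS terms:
1

LHS F: [L M T^-2]
- ma: [L M T^-2] ✓
- mg: [L M T^-2] ✓
- m: [M] ✗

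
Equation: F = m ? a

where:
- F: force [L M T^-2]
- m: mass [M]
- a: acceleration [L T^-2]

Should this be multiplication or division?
multiplication (×): F = m × a

F [L M T^-2]; m [M]; a [L T^-2].
m × a → [L M T^-2] ✓
m ÷ a → [L^-1 M T^2] ✗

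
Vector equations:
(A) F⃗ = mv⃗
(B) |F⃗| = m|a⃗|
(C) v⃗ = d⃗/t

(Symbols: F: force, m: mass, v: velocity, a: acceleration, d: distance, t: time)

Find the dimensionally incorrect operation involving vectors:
(A) F⃗ = mv⃗

(A) F⃗ = mv⃗: LHS [L M T^-2], RHS [L M T^-1] ✗ — mass times velocity is momentum, not force; should be ma⃗
(B) |F⃗| = m|a⃗|: LHS [L M T^-2], RHS [L M T^-2] ✓ — magnitudes of vectors are scalars
(C) v⃗ = d⃗/t: LHS [L T^-1], RHS [L T^-1] ✓ — displacement (vector) divided by time (scalar)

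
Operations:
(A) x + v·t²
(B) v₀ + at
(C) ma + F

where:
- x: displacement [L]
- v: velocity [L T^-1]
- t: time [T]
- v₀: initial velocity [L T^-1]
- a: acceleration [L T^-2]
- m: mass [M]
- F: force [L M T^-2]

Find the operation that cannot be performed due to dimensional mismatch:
(A) x + v·t²

(A) x + v·t²: x [L] and v·t² [L T] — different dimensions cannot be added/subtracted ✗
(B) v₀ + at: v₀ [L T^-1] and at [L T^-1] — same dimensions ✓
(C) ma + F: ma [L M T^-2] and F [L M T^-2] — same dimensions ✓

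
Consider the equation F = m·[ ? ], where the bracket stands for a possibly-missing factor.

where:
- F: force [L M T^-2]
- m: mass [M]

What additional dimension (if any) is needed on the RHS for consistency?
[L T^-2] — acceleration (e.g. a)

F has dimensions [L M T^-2]; m has dimensions [M].
The bracketed factor must supply [L M T^-2] / [M] = [L T^-2].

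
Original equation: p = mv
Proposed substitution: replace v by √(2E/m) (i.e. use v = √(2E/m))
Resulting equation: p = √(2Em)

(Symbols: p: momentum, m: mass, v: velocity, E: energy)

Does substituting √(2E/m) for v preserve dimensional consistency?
Yes

[v] = [L T^-1] and [√(2E/m)] = [L T^-1]. These match, so the substitution replaces a quantity by one of the same dimensions and the result p = √(2Em) has LHS [L M T^-1] vs RHS [L M T^-1] — still consistent.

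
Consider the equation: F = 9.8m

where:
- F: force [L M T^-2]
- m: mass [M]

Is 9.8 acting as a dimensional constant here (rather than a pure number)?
Yes

F has dimensions [L M T^-2], while m alone has dimensions [M]. For the equation to balance, the factor 9.8 must carry dimensions [L T^-2] — it is a dimensional constant (a numerical value of a physical quantity with its units suppressed), not a pure number.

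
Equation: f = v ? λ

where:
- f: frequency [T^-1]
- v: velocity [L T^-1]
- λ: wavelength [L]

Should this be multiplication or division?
division (÷): f = v ÷ λ

f [T^-1]; v [L T^-1]; λ [L].
v × λ → [L^2 T^-1] ✗
v ÷ λ → [T^-1] ✓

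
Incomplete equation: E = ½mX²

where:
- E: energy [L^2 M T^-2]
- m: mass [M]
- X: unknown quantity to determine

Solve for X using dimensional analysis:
X = v (velocity), dimensions [L T^-1]

E has dimensions [L^2 M T^-2]; the rest of the RHS (½m) has dimensions [M].
So X² must have dimensions [L^2 T^-2], i.e. X has dimensions [L T^-1] — X = v (velocity).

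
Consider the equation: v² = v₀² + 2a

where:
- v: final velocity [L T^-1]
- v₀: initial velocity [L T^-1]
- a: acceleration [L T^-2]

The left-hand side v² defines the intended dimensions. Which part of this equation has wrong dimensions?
The term 2a

Checking each RHS term against the LHS:
- v₀²: [L^2 T^-2] — matches v² [L^2 T^-2] ✓
- 2a: [L T^-2] — does NOT match v² [L^2 T^-2] ✗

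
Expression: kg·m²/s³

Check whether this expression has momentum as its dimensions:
No

The expression kg·m²/s³ has dimensions [L^2 M T^-3], but momentum has dimensions [L M T^-1].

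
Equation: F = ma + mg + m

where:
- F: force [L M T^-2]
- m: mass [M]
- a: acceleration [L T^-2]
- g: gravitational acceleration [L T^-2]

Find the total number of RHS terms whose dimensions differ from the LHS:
1

LHS F: [L M T^-2]
- ma: [L M T^-2] ✓
- mg: [L M T^-2] ✓
- m: [M] ✗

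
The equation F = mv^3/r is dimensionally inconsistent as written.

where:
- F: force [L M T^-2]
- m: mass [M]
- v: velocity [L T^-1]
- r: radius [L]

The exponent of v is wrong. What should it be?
The exponent of v should be 2: F = mv^2/r

The LHS F has dimensions [L M T^-2]; v has dimensions [L T^-1].
As written, the RHS mv^3/r (exponent 3 on v) has dimensions [L^2 M T^-3], which does not match.
With exponent 2, the RHS mv^2/r has dimensions [L M T^-2], matching the LHS.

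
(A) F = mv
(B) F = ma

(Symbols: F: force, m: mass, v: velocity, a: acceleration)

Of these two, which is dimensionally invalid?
(A)

(A) F = mv: LHS [L M T^-2], RHS [L M T^-1] ✗
(B) F = ma: LHS [L M T^-2], RHS [L M T^-2] ✓

Expression (A) F = mv is dimensionally incorrect.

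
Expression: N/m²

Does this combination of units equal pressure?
Yes

The expression N/m² has dimensions [L^-1 M T^-2], which is exactly pressure [L^-1 M T^-2].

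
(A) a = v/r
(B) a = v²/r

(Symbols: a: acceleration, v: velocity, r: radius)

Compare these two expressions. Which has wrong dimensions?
(A)

(A) a = v/r: LHS [L T^-2], RHS [T^-1] ✗
(B) a = v²/r: LHS [L T^-2], RHS [L T^-2] ✓

Expression (A) a = v/r is dimensionally incorrect.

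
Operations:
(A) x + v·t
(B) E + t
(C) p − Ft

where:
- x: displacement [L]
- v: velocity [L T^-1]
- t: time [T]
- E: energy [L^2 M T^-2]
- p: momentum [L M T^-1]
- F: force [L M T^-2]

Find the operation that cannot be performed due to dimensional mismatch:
(B) E + t

(A) x + v·t: x [L] and v·t [L] — same dimensions ✓
(B) E + t: E [L^2 M T^-2] and t [T] — different dimensions cannot be added/subtracted ✗
(C) p − Ft: p [L M T^-1] and Ft [L M T^-1] — same dimensions ✓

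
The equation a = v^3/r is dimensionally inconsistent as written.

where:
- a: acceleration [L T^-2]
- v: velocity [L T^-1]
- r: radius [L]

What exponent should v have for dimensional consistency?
The exponent of v should be 2: a = v^2/r

The LHS a has dimensions [L T^-2]; v has dimensions [L T^-1].
As written, the RHS v^3/r (exponent 3 on v) has dimensions [L^2 T^-3], which does not match.
With exponent 2, the RHS v^2/r has dimensions [L T^-2], matching the LHS.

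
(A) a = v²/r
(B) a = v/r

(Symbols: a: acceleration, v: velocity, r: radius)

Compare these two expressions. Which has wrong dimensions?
(B)

(A) a = v²/r: LHS [L T^-2], RHS [L T^-2] ✓
(B) a = v/r: LHS [L T^-2], RHS [T^-1] ✗

Expression (B) a = v/r is dimensionally incorrect.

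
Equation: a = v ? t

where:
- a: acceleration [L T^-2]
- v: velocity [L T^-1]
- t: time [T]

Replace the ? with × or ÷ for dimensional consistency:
division (÷): a = v ÷ t

a [L T^-2]; v [L T^-1]; t [T].
v × t → [L] ✗
v ÷ t → [L T^-2] ✓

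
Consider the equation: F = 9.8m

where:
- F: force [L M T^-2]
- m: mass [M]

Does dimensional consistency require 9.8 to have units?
Yes

F has dimensions [L M T^-2], while m alone has dimensions [M]. For the equation to balance, the factor 9.8 must carry dimensions [L T^-2] — it is a dimensional constant (a numerical value of a physical quantity with its units suppressed), not a pure number.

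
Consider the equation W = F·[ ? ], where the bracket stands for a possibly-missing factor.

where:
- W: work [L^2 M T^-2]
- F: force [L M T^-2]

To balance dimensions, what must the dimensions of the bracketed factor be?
[L] — length (e.g. a distance d)

W has dimensions [L^2 M T^-2]; F has dimensions [L M T^-2].
The bracketed factor must supply [L^2 M T^-2] / [L M T^-2] = [L].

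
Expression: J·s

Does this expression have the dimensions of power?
No

The expression J·s has dimensions [L^2 M T^-1], but power has dimensions [L^2 M T^-3].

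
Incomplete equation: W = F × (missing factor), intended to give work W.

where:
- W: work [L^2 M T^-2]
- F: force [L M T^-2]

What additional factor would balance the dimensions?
d (distance), dimensions [L]

W has dimensions [L^2 M T^-2] and F has dimensions [L M T^-2].
The missing factor must have dimensions [L^2 M T^-2] / [L M T^-2] = [L], i.e. distance (d).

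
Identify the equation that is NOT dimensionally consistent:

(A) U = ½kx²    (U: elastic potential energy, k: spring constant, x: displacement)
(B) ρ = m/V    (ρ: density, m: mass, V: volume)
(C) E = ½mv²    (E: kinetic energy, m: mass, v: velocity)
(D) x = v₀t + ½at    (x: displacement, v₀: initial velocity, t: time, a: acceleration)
(D) x = v₀t + ½at

The equation (D) x = v₀t + ½at is dimensionally incorrect.

LHS (x): [L]
RHS terms:
  - v₀t: [L] ✓
  - ½at: [L T^-1] ✗ (does not match LHS)

The dimensions do not match. The other three equations balance.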